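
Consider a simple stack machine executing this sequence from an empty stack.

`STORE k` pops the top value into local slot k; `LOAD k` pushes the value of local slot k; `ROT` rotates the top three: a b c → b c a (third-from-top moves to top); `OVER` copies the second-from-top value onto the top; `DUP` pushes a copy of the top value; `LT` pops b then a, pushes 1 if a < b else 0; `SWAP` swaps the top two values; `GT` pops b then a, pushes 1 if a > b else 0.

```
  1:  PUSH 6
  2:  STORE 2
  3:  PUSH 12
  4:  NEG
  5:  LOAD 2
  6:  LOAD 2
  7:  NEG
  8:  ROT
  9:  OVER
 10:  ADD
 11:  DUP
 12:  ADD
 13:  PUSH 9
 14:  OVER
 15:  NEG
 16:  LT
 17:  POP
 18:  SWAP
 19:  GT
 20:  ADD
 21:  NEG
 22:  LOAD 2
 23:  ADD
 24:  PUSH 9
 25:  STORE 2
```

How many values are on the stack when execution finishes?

1

PUSH 6  : 6
STORE 2 : (empty)
PUSH 12 : 12
NEG     : -12
LOAD 2  : -12 6
LOAD 2  : -12 6 6
NEG     : -12 6 -6
ROT     : 6 -6 -12
OVER    : 6 -6 -12 -6
ADD     : 6 -6 -18
DUP     : 6 -6 -18 -18
ADD     : 6 -6 -36
PUSH 9  : 6 -6 -36 9
OVER    : 6 -6 -36 9 -36
NEG     : 6 -6 -36 9 36
LT      : 6 -6 -36 1
POP     : 6 -6 -36
SWAP    : 6 -36 -6
GT      : 6 0
ADD     : 6
NEG     : -6
LOAD 2  : -6 6
ADD     : 0
PUSH 9  : 0 9
STORE 2 : 0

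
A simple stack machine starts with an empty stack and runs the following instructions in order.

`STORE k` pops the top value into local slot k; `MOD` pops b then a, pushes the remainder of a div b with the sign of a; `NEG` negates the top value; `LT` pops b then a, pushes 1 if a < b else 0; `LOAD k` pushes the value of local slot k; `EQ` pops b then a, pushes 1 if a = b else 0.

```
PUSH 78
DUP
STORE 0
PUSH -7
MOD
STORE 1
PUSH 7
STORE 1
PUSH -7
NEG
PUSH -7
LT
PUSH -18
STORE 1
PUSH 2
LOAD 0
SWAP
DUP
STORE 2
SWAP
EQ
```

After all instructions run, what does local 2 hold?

PUSH 78  -> [78]
DUP      -> [78, 78]
STORE 0  -> [78]
PUSH -7  -> [78, -7]
MOD      -> [1]
STORE 1  -> []
PUSH 7   -> [7]
STORE 1  -> []
PUSH -7  -> [-7]
NEG      -> [7]
PUSH -7  -> [7, -7]
LT       -> [0]
PUSH -18 -> [0, -18]
STORE 1  -> [0]
PUSH 2   -> [0, 2]
LOAD 0   -> [0, 2, 78]
SWAP     -> [0, 78, 2]
DUP      -> [0, 78, 2, 2]
STORE 2  -> [0, 78, 2]
SWAP     -> [0, 2, 78]
EQ       -> [0, 0]

2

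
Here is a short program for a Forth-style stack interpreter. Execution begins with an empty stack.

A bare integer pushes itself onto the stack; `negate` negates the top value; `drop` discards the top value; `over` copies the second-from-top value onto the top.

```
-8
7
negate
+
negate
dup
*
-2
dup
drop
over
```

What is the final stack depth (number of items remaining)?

-8     : [-8]
7      : [-8, 7]
negate : [-8, -7]
+      : [-15]
negate : [15]
dup    : [15, 15]
*      : [225]
-2     : [225, -2]
dup    : [225, -2, -2]
drop   : [225, -2]
over   : [225, -2, 225]

3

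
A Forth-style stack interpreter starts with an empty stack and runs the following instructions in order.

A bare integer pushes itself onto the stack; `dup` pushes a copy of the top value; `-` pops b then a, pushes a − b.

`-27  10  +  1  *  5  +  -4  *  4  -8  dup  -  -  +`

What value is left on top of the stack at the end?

52

-27  -27
10   -27 10
+    -17
1    -17 1
*    -17
5    -17 5
+    -12
-4   -12 -4
*    48
4    48 4
-8   48 4 -8
dup  48 4 -8 -8
-    48 4 0
-    48 4
+    52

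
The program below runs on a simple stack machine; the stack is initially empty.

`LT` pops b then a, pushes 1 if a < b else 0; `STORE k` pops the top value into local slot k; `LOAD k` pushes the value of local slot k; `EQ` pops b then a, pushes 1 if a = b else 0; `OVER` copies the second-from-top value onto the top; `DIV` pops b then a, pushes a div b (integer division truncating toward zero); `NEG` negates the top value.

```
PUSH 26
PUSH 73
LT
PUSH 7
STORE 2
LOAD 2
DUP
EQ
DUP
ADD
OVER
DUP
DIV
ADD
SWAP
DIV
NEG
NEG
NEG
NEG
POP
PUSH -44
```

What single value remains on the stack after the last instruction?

PUSH 26   26
PUSH 73   26 73
LT        1
PUSH 7    1 7
STORE 2   1
LOAD 2    1 7
DUP       1 7 7
EQ        1 1
DUP       1 1 1
ADD       1 2
OVER      1 2 1
DUP       1 2 1 1
DIV       1 2 1
ADD       1 3
SWAP      3 1
DIV       3
NEG       -3
NEG       3
NEG       -3
NEG       3
POP       (empty)
PUSH -44  -44

-44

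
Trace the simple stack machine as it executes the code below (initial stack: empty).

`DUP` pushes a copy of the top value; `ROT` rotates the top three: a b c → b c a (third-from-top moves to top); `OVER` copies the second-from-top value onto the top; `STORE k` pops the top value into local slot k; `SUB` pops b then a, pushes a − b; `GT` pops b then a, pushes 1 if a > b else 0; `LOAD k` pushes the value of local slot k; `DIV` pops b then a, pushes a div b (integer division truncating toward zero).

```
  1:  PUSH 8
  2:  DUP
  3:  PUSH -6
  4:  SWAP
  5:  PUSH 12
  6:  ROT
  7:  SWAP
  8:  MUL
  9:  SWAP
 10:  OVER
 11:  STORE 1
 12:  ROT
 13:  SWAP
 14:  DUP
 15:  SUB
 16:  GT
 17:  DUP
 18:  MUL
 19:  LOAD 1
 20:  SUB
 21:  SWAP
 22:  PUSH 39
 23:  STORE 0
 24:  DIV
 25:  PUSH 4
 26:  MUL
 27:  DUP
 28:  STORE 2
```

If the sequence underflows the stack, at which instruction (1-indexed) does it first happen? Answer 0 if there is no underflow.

PUSH 8  → [8]
DUP     → [8, 8]
PUSH -6 → [8, 8, -6]
SWAP    → [8, -6, 8]
PUSH 12 → [8, -6, 8, 12]
ROT     → [8, 8, 12, -6]
SWAP    → [8, 8, -6, 12]
MUL     → [8, 8, -72]
SWAP    → [8, -72, 8]
OVER    → [8, -72, 8, -72]
STORE 1 → [8, -72, 8]
ROT     → [-72, 8, 8]
SWAP    → [-72, 8, 8]
DUP     → [-72, 8, 8, 8]
SUB     → [-72, 8, 0]
GT      → [-72, 1]
DUP     → [-72, 1, 1]
MUL     → [-72, 1]
LOAD 1  → [-72, 1, -72]
SUB     → [-72, 73]
SWAP    → [73, -72]
PUSH 39 → [73, -72, 39]
STORE 0 → [73, -72]
DIV     → [-1]
PUSH 4  → [-1, 4]
MUL     → [-4]
DUP     → [-4, -4]
STORE 2 → [-4]

0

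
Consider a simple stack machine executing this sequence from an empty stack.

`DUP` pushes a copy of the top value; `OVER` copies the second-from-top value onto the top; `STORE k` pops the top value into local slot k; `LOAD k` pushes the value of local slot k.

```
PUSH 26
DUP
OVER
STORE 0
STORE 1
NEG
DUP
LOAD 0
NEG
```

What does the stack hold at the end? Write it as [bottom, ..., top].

PUSH 26 → [26]
DUP     → [26, 26]
OVER    → [26, 26, 26]
STORE 0 → [26, 26]
STORE 1 → [26]
NEG     → [-26]
DUP     → [-26, -26]
LOAD 0  → [-26, -26, 26]
NEG     → [-26, -26, -26]

[-26, -26, -26]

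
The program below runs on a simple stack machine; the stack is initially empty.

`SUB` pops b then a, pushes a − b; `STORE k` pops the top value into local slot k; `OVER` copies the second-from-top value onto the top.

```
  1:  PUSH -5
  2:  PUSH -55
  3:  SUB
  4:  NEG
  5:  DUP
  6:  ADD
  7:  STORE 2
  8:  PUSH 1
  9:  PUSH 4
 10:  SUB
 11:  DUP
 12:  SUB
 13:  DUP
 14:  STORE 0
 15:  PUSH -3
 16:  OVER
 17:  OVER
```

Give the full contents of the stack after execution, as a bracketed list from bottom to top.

[0, -3, 0, -3]

PUSH -5  -> -5
PUSH -55 -> -5 -55
SUB      -> 50
NEG      -> -50
DUP      -> -50 -50
ADD      -> -100
STORE 2  -> (empty)
PUSH 1   -> 1
PUSH 4   -> 1 4
SUB      -> -3
DUP      -> -3 -3
SUB      -> 0
DUP      -> 0 0
STORE 0  -> 0
PUSH -3  -> 0 -3
OVER     -> 0 -3 0
OVER     -> 0 -3 0 -3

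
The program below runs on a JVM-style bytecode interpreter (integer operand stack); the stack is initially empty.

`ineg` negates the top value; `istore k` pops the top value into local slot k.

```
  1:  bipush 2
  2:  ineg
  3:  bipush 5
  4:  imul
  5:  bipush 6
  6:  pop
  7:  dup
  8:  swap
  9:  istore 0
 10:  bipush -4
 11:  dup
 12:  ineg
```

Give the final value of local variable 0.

bipush 2  -> [2]
ineg      -> [-2]
bipush 5  -> [-2, 5]
imul      -> [-10]
bipush 6  -> [-10, 6]
pop       -> [-10]
dup       -> [-10, -10]
swap      -> [-10, -10]
istore 0  -> [-10]
bipush -4 -> [-10, -4]
dup       -> [-10, -4, -4]
ineg      -> [-10, -4, 4]

-10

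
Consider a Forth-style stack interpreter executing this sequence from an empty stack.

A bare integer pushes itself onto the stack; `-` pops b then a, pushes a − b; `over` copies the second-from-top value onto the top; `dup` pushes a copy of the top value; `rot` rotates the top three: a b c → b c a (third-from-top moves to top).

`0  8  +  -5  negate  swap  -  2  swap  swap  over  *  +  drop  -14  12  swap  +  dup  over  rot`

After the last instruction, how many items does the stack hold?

0      : [0]
8      : [0, 8]
+      : [8]
-5     : [8, -5]
negate : [8, 5]
swap   : [5, 8]
-      : [-3]
2      : [-3, 2]
swap   : [2, -3]
swap   : [-3, 2]
over   : [-3, 2, -3]
*      : [-3, -6]
+      : [-9]
drop   : []
-14    : [-14]
12     : [-14, 12]
swap   : [12, -14]
+      : [-2]
dup    : [-2, -2]
over   : [-2, -2, -2]
rot    : [-2, -2, -2]

3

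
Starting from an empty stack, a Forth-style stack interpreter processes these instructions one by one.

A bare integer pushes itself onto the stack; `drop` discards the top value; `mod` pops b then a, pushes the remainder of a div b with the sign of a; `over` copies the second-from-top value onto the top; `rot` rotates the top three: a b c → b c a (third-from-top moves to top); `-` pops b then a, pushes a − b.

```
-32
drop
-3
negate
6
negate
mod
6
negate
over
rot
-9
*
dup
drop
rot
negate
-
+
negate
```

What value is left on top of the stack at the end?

30

-32    -> -32
drop   -> (empty)
-3     -> -3
negate -> 3
6      -> 3 6
negate -> 3 -6
mod    -> 3
6      -> 3 6
negate -> 3 -6
over   -> 3 -6 3
rot    -> -6 3 3
-9     -> -6 3 3 -9
*      -> -6 3 -27
dup    -> -6 3 -27 -27
drop   -> -6 3 -27
rot    -> 3 -27 -6
negate -> 3 -27 6
-      -> 3 -33
+      -> -30
negate -> 30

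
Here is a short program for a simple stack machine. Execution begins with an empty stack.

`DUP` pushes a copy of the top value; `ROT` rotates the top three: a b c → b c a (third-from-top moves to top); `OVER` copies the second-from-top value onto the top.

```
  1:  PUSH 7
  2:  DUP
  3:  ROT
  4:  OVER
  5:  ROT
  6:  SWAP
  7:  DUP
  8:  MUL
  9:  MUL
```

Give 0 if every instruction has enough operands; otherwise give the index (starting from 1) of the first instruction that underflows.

PUSH 7 → 7
DUP    → 7 7
ROT  — needs 3 operands, stack has 2 → underflow

3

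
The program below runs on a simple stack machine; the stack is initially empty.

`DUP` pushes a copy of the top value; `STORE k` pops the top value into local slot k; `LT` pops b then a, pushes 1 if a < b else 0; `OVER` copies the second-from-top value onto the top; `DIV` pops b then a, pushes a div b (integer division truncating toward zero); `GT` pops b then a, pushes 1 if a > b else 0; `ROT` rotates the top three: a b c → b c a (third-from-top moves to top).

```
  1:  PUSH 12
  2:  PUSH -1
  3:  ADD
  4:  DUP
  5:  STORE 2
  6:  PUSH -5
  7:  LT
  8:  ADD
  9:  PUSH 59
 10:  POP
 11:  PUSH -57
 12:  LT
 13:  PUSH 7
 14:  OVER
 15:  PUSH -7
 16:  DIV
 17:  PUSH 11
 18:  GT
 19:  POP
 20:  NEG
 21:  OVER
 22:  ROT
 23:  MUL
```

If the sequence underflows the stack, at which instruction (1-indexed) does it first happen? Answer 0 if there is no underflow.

8

PUSH 12 -> [12]
PUSH -1 -> [12, -1]
ADD     -> [11]
DUP     -> [11, 11]
STORE 2 -> [11]
PUSH -5 -> [11, -5]
LT      -> [0]
ADD  — needs 2 operands, stack has 1 → underflow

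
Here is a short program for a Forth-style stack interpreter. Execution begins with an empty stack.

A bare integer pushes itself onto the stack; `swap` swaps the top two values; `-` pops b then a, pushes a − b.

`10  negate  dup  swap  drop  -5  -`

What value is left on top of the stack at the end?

10     → [10]
negate → [-10]
dup    → [-10, -10]
swap   → [-10, -10]
drop   → [-10]
-5     → [-10, -5]
-      → [-5]

-5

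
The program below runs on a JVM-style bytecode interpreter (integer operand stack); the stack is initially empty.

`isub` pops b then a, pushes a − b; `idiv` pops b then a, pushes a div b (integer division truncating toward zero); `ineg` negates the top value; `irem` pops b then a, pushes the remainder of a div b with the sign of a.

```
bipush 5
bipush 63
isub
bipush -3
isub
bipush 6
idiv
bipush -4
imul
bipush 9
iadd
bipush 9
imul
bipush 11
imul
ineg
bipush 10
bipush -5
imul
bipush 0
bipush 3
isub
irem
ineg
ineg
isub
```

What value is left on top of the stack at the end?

-4453

bipush 5  -> 5
bipush 63 -> 5 63
isub      -> -58
bipush -3 -> -58 -3
isub      -> -55
bipush 6  -> -55 6
idiv      -> -9
bipush -4 -> -9 -4
imul      -> 36
bipush 9  -> 36 9
iadd      -> 45
bipush 9  -> 45 9
imul      -> 405
bipush 11 -> 405 11
imul      -> 4455
ineg      -> -4455
bipush 10 -> -4455 10
bipush -5 -> -4455 10 -5
imul      -> -4455 -50
bipush 0  -> -4455 -50 0
bipush 3  -> -4455 -50 0 3
isub      -> -4455 -50 -3
irem      -> -4455 -2
ineg      -> -4455 2
ineg      -> -4455 -2
isub      -> -4453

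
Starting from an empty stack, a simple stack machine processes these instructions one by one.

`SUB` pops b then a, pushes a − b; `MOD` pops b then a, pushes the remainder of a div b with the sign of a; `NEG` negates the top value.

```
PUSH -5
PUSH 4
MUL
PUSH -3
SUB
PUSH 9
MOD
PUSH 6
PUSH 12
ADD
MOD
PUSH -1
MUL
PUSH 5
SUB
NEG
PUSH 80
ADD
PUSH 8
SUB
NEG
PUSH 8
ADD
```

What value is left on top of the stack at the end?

PUSH -5  [-5]
PUSH 4   [-5, 4]
MUL      [-20]
PUSH -3  [-20, -3]
SUB      [-17]
PUSH 9   [-17, 9]
MOD      [-8]
PUSH 6   [-8, 6]
PUSH 12  [-8, 6, 12]
ADD      [-8, 18]
MOD      [-8]
PUSH -1  [-8, -1]
MUL      [8]
PUSH 5   [8, 5]
SUB      [3]
NEG      [-3]
PUSH 80  [-3, 80]
ADD      [77]
PUSH 8   [77, 8]
SUB      [69]
NEG      [-69]
PUSH 8   [-69, 8]
ADD      [-61]

-61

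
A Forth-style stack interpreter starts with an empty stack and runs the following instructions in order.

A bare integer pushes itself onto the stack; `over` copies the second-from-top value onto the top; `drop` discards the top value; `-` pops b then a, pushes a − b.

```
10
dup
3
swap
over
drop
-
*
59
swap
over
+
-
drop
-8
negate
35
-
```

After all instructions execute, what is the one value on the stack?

-27

10     -> 10
dup    -> 10 10
3      -> 10 10 3
swap   -> 10 3 10
over   -> 10 3 10 3
drop   -> 10 3 10
-      -> 10 -7
*      -> -70
59     -> -70 59
swap   -> 59 -70
over   -> 59 -70 59
+      -> 59 -11
-      -> 70
drop   -> (empty)
-8     -> -8
negate -> 8
35     -> 8 35
-      -> -27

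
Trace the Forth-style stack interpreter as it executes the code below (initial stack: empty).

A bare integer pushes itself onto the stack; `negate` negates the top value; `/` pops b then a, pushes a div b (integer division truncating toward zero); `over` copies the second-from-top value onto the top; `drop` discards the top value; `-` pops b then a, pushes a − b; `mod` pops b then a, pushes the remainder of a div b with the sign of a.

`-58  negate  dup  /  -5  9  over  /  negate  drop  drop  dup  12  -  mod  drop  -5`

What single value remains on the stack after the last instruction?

-58    -> [-58]
negate -> [58]
dup    -> [58, 58]
/      -> [1]
-5     -> [1, -5]
9      -> [1, -5, 9]
over   -> [1, -5, 9, -5]
/      -> [1, -5, -1]
negate -> [1, -5, 1]
drop   -> [1, -5]
drop   -> [1]
dup    -> [1, 1]
12     -> [1, 1, 12]
-      -> [1, -11]
mod    -> [1]
drop   -> []
-5     -> [-5]

-5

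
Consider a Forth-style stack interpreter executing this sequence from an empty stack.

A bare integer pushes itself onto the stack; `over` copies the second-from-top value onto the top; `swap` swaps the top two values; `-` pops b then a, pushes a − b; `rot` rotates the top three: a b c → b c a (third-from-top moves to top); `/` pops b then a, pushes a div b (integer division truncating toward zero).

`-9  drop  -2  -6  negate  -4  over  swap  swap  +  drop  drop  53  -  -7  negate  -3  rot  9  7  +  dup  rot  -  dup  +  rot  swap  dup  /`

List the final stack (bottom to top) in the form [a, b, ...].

[7, 16, -3, 1]

-9     : -9
drop   : (empty)
-2     : -2
-6     : -2 -6
negate : -2 6
-4     : -2 6 -4
over   : -2 6 -4 6
swap   : -2 6 6 -4
swap   : -2 6 -4 6
+      : -2 6 2
drop   : -2 6
drop   : -2
53     : -2 53
-      : -55
-7     : -55 -7
negate : -55 7
-3     : -55 7 -3
rot    : 7 -3 -55
9      : 7 -3 -55 9
7      : 7 -3 -55 9 7
+      : 7 -3 -55 16
dup    : 7 -3 -55 16 16
rot    : 7 -3 16 16 -55
-      : 7 -3 16 71
dup    : 7 -3 16 71 71
+      : 7 -3 16 142
rot    : 7 16 142 -3
swap   : 7 16 -3 142
dup    : 7 16 -3 142 142
/      : 7 16 -3 1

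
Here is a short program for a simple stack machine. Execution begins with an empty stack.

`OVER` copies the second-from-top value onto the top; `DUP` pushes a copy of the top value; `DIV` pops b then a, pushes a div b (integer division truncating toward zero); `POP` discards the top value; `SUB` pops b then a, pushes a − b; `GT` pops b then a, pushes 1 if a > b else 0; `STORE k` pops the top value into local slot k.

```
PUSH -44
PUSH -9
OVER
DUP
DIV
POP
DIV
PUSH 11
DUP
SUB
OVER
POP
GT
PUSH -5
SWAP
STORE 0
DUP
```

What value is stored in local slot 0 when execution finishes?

1

PUSH -44 -> -44
PUSH -9  -> -44 -9
OVER     -> -44 -9 -44
DUP      -> -44 -9 -44 -44
DIV      -> -44 -9 1
POP      -> -44 -9
DIV      -> 4
PUSH 11  -> 4 11
DUP      -> 4 11 11
SUB      -> 4 0
OVER     -> 4 0 4
POP      -> 4 0
GT       -> 1
PUSH -5  -> 1 -5
SWAP     -> -5 1
STORE 0  -> -5
DUP      -> -5 -5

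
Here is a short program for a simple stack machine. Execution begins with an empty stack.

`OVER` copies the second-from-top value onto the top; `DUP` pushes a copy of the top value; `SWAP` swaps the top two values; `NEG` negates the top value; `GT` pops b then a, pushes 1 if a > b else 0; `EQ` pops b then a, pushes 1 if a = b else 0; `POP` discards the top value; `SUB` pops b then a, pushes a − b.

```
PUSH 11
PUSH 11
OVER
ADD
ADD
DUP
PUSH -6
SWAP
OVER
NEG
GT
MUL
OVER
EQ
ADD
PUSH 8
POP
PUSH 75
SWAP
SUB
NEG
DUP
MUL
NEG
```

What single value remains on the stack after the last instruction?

-1764

PUSH 11 : [11]
PUSH 11 : [11, 11]
OVER    : [11, 11, 11]
ADD     : [11, 22]
ADD     : [33]
DUP     : [33, 33]
PUSH -6 : [33, 33, -6]
SWAP    : [33, -6, 33]
OVER    : [33, -6, 33, -6]
NEG     : [33, -6, 33, 6]
GT      : [33, -6, 1]
MUL     : [33, -6]
OVER    : [33, -6, 33]
EQ      : [33, 0]
ADD     : [33]
PUSH 8  : [33, 8]
POP     : [33]
PUSH 75 : [33, 75]
SWAP    : [75, 33]
SUB     : [42]
NEG     : [-42]
DUP     : [-42, -42]
MUL     : [1764]
NEG     : [-1764]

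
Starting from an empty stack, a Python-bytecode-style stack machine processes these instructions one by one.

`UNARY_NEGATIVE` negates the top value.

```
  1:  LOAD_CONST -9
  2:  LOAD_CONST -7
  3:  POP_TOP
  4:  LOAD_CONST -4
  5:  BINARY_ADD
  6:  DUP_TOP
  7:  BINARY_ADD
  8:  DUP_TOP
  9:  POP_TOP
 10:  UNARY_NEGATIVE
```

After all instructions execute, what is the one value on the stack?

26

LOAD_CONST -9   [-9]
LOAD_CONST -7   [-9, -7]
POP_TOP         [-9]
LOAD_CONST -4   [-9, -4]
BINARY_ADD      [-13]
DUP_TOP         [-13, -13]
BINARY_ADD      [-26]
DUP_TOP         [-26, -26]
POP_TOP         [-26]
UNARY_NEGATIVE  [26]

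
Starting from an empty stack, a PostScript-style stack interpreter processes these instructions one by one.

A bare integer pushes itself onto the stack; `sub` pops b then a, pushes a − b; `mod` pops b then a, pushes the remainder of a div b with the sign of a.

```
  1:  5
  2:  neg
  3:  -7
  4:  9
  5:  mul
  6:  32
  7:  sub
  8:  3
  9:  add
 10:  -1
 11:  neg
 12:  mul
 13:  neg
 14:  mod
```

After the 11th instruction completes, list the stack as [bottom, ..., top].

[-5, -92, 1]

5   -> 5
neg -> -5
-7  -> -5 -7
9   -> -5 -7 9
mul -> -5 -63
32  -> -5 -63 32
sub -> -5 -95
3   -> -5 -95 3
add -> -5 -92
-1  -> -5 -92 -1
neg -> -5 -92 1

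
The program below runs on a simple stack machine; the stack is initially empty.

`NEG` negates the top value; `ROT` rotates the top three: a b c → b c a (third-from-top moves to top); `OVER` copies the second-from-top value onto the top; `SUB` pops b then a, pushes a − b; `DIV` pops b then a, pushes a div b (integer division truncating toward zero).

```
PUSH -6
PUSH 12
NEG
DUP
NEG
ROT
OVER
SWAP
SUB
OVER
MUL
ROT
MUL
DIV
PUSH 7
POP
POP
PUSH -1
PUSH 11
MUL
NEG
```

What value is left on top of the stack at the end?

PUSH -6 : [-6]
PUSH 12 : [-6, 12]
NEG     : [-6, -12]
DUP     : [-6, -12, -12]
NEG     : [-6, -12, 12]
ROT     : [-12, 12, -6]
OVER    : [-12, 12, -6, 12]
SWAP    : [-12, 12, 12, -6]
SUB     : [-12, 12, 18]
OVER    : [-12, 12, 18, 12]
MUL     : [-12, 12, 216]
ROT     : [12, 216, -12]
MUL     : [12, -2592]
DIV     : [0]
PUSH 7  : [0, 7]
POP     : [0]
POP     : []
PUSH -1 : [-1]
PUSH 11 : [-1, 11]
MUL     : [-11]
NEG     : [11]

11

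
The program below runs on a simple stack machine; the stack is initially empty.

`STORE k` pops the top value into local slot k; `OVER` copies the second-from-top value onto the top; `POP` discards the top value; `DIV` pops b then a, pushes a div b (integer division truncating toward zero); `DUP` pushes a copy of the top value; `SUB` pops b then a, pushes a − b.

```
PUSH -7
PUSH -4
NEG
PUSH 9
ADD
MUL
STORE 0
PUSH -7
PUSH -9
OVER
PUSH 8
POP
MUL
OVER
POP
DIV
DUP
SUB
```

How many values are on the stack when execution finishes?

1

PUSH -7 -> -7
PUSH -4 -> -7 -4
NEG     -> -7 4
PUSH 9  -> -7 4 9
ADD     -> -7 13
MUL     -> -91
STORE 0 -> (empty)
PUSH -7 -> -7
PUSH -9 -> -7 -9
OVER    -> -7 -9 -7
PUSH 8  -> -7 -9 -7 8
POP     -> -7 -9 -7
MUL     -> -7 63
OVER    -> -7 63 -7
POP     -> -7 63
DIV     -> 0
DUP     -> 0 0
SUB     -> 0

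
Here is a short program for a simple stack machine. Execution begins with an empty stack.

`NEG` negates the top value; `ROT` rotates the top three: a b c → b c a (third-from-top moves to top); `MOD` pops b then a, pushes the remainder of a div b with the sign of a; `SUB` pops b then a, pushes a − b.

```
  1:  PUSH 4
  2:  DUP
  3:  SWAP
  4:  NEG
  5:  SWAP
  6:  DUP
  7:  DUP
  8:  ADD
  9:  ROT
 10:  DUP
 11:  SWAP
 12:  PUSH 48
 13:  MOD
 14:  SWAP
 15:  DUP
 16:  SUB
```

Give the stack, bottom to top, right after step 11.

[4, 8, -4, -4]

PUSH 4 -> 4
DUP    -> 4 4
SWAP   -> 4 4
NEG    -> 4 -4
SWAP   -> -4 4
DUP    -> -4 4 4
DUP    -> -4 4 4 4
ADD    -> -4 4 8
ROT    -> 4 8 -4
DUP    -> 4 8 -4 -4
SWAP   -> 4 8 -4 -4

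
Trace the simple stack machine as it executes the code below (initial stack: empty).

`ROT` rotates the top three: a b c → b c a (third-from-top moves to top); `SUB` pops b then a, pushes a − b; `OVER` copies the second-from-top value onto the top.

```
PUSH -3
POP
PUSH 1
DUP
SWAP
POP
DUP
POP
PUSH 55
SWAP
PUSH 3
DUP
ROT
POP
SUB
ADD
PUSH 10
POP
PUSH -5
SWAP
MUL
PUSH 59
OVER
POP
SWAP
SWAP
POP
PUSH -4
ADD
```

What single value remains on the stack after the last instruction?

-279

PUSH -3 -> [-3]
POP     -> []
PUSH 1  -> [1]
DUP     -> [1, 1]
SWAP    -> [1, 1]
POP     -> [1]
DUP     -> [1, 1]
POP     -> [1]
PUSH 55 -> [1, 55]
SWAP    -> [55, 1]
PUSH 3  -> [55, 1, 3]
DUP     -> [55, 1, 3, 3]
ROT     -> [55, 3, 3, 1]
POP     -> [55, 3, 3]
SUB     -> [55, 0]
ADD     -> [55]
PUSH 10 -> [55, 10]
POP     -> [55]
PUSH -5 -> [55, -5]
SWAP    -> [-5, 55]
MUL     -> [-275]
PUSH 59 -> [-275, 59]
OVER    -> [-275, 59, -275]
POP     -> [-275, 59]
SWAP    -> [59, -275]
SWAP    -> [-275, 59]
POP     -> [-275]
PUSH -4 -> [-275, -4]
ADD     -> [-279]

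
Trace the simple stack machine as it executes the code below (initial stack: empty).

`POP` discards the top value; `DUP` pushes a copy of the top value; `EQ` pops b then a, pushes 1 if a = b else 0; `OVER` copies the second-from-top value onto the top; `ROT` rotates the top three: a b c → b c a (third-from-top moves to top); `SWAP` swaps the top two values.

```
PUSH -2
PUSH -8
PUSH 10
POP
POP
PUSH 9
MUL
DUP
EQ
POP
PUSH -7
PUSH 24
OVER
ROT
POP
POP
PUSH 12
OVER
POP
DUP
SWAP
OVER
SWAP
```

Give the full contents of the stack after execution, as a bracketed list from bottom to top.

PUSH -2  -2
PUSH -8  -2 -8
PUSH 10  -2 -8 10
POP      -2 -8
POP      -2
PUSH 9   -2 9
MUL      -18
DUP      -18 -18
EQ       1
POP      (empty)
PUSH -7  -7
PUSH 24  -7 24
OVER     -7 24 -7
ROT      24 -7 -7
POP      24 -7
POP      24
PUSH 12  24 12
OVER     24 12 24
POP      24 12
DUP      24 12 12
SWAP     24 12 12
OVER     24 12 12 12
SWAP     24 12 12 12

[24, 12, 12, 12]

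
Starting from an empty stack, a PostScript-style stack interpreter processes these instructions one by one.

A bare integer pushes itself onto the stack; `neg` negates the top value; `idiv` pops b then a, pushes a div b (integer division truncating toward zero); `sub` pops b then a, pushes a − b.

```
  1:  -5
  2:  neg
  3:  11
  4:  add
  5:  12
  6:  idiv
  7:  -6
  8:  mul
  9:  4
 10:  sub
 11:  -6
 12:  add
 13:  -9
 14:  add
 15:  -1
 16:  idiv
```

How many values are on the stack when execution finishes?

-5   → [-5]
neg  → [5]
11   → [5, 11]
add  → [16]
12   → [16, 12]
idiv → [1]
-6   → [1, -6]
mul  → [-6]
4    → [-6, 4]
sub  → [-10]
-6   → [-10, -6]
add  → [-16]
-9   → [-16, -9]
add  → [-25]
-1   → [-25, -1]
idiv → [25]

1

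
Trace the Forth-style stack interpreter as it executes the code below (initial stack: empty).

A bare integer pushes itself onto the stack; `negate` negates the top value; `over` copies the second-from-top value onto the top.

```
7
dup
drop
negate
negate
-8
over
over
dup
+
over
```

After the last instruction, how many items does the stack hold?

5

7      : 7
dup    : 7 7
drop   : 7
negate : -7
negate : 7
-8     : 7 -8
over   : 7 -8 7
over   : 7 -8 7 -8
dup    : 7 -8 7 -8 -8
+      : 7 -8 7 -16
over   : 7 -8 7 -16 7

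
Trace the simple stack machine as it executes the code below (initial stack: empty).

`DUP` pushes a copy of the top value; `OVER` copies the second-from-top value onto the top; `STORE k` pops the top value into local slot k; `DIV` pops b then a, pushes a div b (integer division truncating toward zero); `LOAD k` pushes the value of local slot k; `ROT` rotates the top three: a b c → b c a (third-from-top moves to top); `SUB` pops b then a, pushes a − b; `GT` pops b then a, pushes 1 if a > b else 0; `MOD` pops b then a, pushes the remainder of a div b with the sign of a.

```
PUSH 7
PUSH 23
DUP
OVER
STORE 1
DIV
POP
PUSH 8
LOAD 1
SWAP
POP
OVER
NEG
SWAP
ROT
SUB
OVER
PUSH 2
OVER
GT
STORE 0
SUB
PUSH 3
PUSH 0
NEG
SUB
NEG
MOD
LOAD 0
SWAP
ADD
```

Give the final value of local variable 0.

1

PUSH 7   [7]
PUSH 23  [7, 23]
DUP      [7, 23, 23]
OVER     [7, 23, 23, 23]
STORE 1  [7, 23, 23]
DIV      [7, 1]
POP      [7]
PUSH 8   [7, 8]
LOAD 1   [7, 8, 23]
SWAP     [7, 23, 8]
POP      [7, 23]
OVER     [7, 23, 7]
NEG      [7, 23, -7]
SWAP     [7, -7, 23]
ROT      [-7, 23, 7]
SUB      [-7, 16]
OVER     [-7, 16, -7]
PUSH 2   [-7, 16, -7, 2]
OVER     [-7, 16, -7, 2, -7]
GT       [-7, 16, -7, 1]
STORE 0  [-7, 16, -7]
SUB      [-7, 23]
PUSH 3   [-7, 23, 3]
PUSH 0   [-7, 23, 3, 0]
NEG      [-7, 23, 3, 0]
SUB      [-7, 23, 3]
NEG      [-7, 23, -3]
MOD      [-7, 2]
LOAD 0   [-7, 2, 1]
SWAP     [-7, 1, 2]
ADD      [-7, 3]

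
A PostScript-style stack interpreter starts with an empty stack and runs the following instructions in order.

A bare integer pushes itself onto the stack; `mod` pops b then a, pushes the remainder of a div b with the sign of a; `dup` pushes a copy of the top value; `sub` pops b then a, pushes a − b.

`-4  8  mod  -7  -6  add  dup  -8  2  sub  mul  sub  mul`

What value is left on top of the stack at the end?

-4  : -4
8   : -4 8
mod : -4
-7  : -4 -7
-6  : -4 -7 -6
add : -4 -13
dup : -4 -13 -13
-8  : -4 -13 -13 -8
2   : -4 -13 -13 -8 2
sub : -4 -13 -13 -10
mul : -4 -13 130
sub : -4 -143
mul : 572

572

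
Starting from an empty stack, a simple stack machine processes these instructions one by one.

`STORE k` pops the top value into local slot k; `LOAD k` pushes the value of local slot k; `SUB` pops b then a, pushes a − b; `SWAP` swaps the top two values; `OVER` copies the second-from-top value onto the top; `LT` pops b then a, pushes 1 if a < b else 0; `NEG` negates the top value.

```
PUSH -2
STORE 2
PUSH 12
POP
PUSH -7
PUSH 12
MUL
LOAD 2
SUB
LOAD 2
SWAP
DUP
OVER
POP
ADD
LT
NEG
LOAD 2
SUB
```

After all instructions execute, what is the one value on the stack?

PUSH -2 : -2
STORE 2 : (empty)
PUSH 12 : 12
POP     : (empty)
PUSH -7 : -7
PUSH 12 : -7 12
MUL     : -84
LOAD 2  : -84 -2
SUB     : -82
LOAD 2  : -82 -2
SWAP    : -2 -82
DUP     : -2 -82 -82
OVER    : -2 -82 -82 -82
POP     : -2 -82 -82
ADD     : -2 -164
LT      : 0
NEG     : 0
LOAD 2  : 0 -2
SUB     : 2

2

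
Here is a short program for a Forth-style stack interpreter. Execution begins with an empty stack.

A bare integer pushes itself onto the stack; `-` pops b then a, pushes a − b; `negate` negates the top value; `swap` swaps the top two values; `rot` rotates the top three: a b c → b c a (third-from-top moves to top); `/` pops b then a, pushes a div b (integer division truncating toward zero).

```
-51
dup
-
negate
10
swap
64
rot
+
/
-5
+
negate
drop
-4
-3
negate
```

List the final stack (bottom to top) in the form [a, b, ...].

[-4, 3]

-51    -> [-51]
dup    -> [-51, -51]
-      -> [0]
negate -> [0]
10     -> [0, 10]
swap   -> [10, 0]
64     -> [10, 0, 64]
rot    -> [0, 64, 10]
+      -> [0, 74]
/      -> [0]
-5     -> [0, -5]
+      -> [-5]
negate -> [5]
drop   -> []
-4     -> [-4]
-3     -> [-4, -3]
negate -> [-4, 3]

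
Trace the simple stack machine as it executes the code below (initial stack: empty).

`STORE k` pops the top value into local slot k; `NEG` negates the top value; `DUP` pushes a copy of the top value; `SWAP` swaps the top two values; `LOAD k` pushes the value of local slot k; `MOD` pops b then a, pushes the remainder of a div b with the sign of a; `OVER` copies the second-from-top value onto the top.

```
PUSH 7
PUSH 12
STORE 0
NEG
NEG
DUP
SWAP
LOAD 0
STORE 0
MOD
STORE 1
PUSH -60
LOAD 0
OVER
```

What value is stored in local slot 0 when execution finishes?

PUSH 7    7
PUSH 12   7 12
STORE 0   7
NEG       -7
NEG       7
DUP       7 7
SWAP      7 7
LOAD 0    7 7 12
STORE 0   7 7
MOD       0
STORE 1   (empty)
PUSH -60  -60
LOAD 0    -60 12
OVER      -60 12 -60

12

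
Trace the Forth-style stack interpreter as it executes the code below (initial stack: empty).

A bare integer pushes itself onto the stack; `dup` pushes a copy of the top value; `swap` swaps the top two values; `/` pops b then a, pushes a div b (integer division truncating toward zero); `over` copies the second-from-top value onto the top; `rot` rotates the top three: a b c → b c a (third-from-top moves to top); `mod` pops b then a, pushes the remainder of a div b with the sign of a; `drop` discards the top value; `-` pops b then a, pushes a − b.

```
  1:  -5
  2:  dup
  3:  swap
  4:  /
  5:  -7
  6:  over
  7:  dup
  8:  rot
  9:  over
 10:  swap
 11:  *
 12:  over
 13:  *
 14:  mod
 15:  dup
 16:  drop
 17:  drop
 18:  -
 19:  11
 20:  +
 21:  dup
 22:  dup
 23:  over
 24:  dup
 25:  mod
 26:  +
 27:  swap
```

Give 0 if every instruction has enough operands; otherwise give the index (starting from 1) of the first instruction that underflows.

0

-5   → [-5]
dup  → [-5, -5]
swap → [-5, -5]
/    → [1]
-7   → [1, -7]
over → [1, -7, 1]
dup  → [1, -7, 1, 1]
rot  → [1, 1, 1, -7]
over → [1, 1, 1, -7, 1]
swap → [1, 1, 1, 1, -7]
*    → [1, 1, 1, -7]
over → [1, 1, 1, -7, 1]
*    → [1, 1, 1, -7]
mod  → [1, 1, 1]
dup  → [1, 1, 1, 1]
drop → [1, 1, 1]
drop → [1, 1]
-    → [0]
11   → [0, 11]
+    → [11]
dup  → [11, 11]
dup  → [11, 11, 11]
over → [11, 11, 11, 11]
dup  → [11, 11, 11, 11, 11]
mod  → [11, 11, 11, 0]
+    → [11, 11, 11]
swap → [11, 11, 11]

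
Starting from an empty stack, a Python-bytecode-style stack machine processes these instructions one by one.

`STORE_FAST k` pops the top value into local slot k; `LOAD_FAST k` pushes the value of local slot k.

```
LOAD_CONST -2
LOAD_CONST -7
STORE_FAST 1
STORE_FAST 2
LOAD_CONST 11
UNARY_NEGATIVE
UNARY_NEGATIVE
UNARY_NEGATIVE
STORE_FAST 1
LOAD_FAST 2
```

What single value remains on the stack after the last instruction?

LOAD_CONST -2  -> [-2]
LOAD_CONST -7  -> [-2, -7]
STORE_FAST 1   -> [-2]
STORE_FAST 2   -> []
LOAD_CONST 11  -> [11]
UNARY_NEGATIVE -> [-11]
UNARY_NEGATIVE -> [11]
UNARY_NEGATIVE -> [-11]
STORE_FAST 1   -> []
LOAD_FAST 2    -> [-2]

-2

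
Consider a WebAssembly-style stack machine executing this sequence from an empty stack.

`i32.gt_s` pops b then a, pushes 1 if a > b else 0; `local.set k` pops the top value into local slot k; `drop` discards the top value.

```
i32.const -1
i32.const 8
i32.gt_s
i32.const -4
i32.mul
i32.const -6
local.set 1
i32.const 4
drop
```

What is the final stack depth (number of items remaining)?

1

i32.const -1  -1
i32.const 8   -1 8
i32.gt_s      0
i32.const -4  0 -4
i32.mul       0
i32.const -6  0 -6
local.set 1   0
i32.const 4   0 4
drop          0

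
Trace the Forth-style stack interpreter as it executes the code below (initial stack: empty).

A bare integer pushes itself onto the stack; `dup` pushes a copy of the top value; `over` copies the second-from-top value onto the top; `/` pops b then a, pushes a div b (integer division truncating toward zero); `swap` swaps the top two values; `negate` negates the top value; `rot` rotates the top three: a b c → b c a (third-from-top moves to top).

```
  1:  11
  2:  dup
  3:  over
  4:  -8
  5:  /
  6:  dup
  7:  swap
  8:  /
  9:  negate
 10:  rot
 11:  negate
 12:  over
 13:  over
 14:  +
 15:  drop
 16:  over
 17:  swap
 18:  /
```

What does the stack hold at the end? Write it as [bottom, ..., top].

[11, -1, 0]

11     : 11
dup    : 11 11
over   : 11 11 11
-8     : 11 11 11 -8
/      : 11 11 -1
dup    : 11 11 -1 -1
swap   : 11 11 -1 -1
/      : 11 11 1
negate : 11 11 -1
rot    : 11 -1 11
negate : 11 -1 -11
over   : 11 -1 -11 -1
over   : 11 -1 -11 -1 -11
+      : 11 -1 -11 -12
drop   : 11 -1 -11
over   : 11 -1 -11 -1
swap   : 11 -1 -1 -11
/      : 11 -1 0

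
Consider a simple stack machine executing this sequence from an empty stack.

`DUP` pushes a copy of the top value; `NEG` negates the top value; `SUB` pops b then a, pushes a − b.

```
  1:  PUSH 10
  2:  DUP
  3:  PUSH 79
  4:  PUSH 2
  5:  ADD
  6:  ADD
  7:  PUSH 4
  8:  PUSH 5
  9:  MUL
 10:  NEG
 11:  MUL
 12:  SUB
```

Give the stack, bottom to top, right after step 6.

PUSH 10 → [10]
DUP     → [10, 10]
PUSH 79 → [10, 10, 79]
PUSH 2  → [10, 10, 79, 2]
ADD     → [10, 10, 81]
ADD     → [10, 91]

[10, 91]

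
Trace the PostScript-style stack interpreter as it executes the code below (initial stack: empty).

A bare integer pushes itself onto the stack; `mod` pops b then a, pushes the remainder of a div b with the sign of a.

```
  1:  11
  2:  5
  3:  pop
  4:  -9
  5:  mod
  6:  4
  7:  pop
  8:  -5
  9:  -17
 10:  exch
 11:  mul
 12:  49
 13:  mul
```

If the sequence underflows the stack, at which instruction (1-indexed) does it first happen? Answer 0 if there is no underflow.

0

11    [11]
5     [11, 5]
pop   [11]
-9    [11, -9]
mod   [2]
4     [2, 4]
pop   [2]
-5    [2, -5]
-17   [2, -5, -17]
exch  [2, -17, -5]
mul   [2, 85]
49    [2, 85, 49]
mul   [2, 4165]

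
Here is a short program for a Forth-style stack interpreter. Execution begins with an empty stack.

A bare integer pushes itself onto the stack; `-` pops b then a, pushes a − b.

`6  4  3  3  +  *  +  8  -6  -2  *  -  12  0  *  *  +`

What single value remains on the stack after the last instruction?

6  -> 6
4  -> 6 4
3  -> 6 4 3
3  -> 6 4 3 3
+  -> 6 4 6
*  -> 6 24
+  -> 30
8  -> 30 8
-6 -> 30 8 -6
-2 -> 30 8 -6 -2
*  -> 30 8 12
-  -> 30 -4
12 -> 30 -4 12
0  -> 30 -4 12 0
*  -> 30 -4 0
*  -> 30 0
+  -> 30

30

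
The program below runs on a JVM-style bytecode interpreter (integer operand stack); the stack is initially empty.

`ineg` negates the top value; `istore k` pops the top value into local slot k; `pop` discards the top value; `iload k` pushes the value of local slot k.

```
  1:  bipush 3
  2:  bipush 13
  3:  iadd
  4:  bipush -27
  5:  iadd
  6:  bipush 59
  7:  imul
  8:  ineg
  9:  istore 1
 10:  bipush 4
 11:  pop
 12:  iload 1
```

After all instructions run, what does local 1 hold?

bipush 3    3
bipush 13   3 13
iadd        16
bipush -27  16 -27
iadd        -11
bipush 59   -11 59
imul        -649
ineg        649
istore 1    (empty)
bipush 4    4
pop         (empty)
iload 1     649

649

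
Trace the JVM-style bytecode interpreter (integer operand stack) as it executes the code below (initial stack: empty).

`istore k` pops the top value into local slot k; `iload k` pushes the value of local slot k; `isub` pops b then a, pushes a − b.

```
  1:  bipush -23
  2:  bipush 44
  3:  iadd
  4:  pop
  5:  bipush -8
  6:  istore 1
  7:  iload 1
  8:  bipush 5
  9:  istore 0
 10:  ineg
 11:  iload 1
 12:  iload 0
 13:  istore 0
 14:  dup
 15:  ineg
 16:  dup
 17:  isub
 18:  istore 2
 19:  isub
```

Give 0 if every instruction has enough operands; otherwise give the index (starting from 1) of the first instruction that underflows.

bipush -23  -23
bipush 44   -23 44
iadd        21
pop         (empty)
bipush -8   -8
istore 1    (empty)
iload 1     -8
bipush 5    -8 5
istore 0    -8
ineg        8
iload 1     8 -8
iload 0     8 -8 5
istore 0    8 -8
dup         8 -8 -8
ineg        8 -8 8
dup         8 -8 8 8
isub        8 -8 0
istore 2    8 -8
isub        16

0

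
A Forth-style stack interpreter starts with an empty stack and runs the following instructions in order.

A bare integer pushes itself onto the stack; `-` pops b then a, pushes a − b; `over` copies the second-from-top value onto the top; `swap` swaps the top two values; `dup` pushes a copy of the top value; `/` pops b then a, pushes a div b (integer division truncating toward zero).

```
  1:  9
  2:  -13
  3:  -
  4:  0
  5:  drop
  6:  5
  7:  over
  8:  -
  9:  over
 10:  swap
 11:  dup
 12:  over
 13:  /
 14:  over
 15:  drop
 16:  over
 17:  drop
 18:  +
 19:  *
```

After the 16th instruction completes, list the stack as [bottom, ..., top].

[22, 22, -17, 1, -17]

9    → [9]
-13  → [9, -13]
-    → [22]
0    → [22, 0]
drop → [22]
5    → [22, 5]
over → [22, 5, 22]
-    → [22, -17]
over → [22, -17, 22]
swap → [22, 22, -17]
dup  → [22, 22, -17, -17]
over → [22, 22, -17, -17, -17]
/    → [22, 22, -17, 1]
over → [22, 22, -17, 1, -17]
drop → [22, 22, -17, 1]
over → [22, 22, -17, 1, -17]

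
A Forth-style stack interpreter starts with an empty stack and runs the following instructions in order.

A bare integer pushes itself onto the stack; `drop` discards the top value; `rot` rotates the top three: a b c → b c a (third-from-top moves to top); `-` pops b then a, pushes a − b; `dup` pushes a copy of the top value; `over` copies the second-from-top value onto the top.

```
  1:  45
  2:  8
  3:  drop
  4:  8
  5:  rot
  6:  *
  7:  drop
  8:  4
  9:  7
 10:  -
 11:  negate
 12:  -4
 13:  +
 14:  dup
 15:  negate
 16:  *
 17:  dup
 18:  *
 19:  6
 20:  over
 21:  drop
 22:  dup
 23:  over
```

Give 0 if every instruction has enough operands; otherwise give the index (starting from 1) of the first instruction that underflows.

5

45    45
8     45 8
drop  45
8     45 8
rot  — needs 3 operands, stack has 2 → underflow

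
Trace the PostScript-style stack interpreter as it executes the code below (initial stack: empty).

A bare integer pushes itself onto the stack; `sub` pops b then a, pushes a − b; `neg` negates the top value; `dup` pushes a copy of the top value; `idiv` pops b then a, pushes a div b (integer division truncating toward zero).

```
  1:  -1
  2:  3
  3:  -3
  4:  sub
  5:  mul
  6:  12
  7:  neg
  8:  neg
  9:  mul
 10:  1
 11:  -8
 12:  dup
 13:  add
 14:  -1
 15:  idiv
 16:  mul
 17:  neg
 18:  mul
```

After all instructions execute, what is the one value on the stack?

-1   : [-1]
3    : [-1, 3]
-3   : [-1, 3, -3]
sub  : [-1, 6]
mul  : [-6]
12   : [-6, 12]
neg  : [-6, -12]
neg  : [-6, 12]
mul  : [-72]
1    : [-72, 1]
-8   : [-72, 1, -8]
dup  : [-72, 1, -8, -8]
add  : [-72, 1, -16]
-1   : [-72, 1, -16, -1]
idiv : [-72, 1, 16]
mul  : [-72, 16]
neg  : [-72, -16]
mul  : [1152]

1152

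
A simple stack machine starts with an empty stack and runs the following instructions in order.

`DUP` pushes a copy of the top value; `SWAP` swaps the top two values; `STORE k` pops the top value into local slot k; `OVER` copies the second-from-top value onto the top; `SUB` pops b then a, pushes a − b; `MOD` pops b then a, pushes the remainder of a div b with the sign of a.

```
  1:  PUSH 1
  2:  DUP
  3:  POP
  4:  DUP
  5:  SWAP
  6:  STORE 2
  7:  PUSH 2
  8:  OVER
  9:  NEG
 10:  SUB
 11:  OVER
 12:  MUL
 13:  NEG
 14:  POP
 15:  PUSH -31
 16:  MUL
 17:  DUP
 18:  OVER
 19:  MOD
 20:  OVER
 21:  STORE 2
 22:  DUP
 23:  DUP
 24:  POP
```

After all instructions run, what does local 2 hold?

PUSH 1   : 1
DUP      : 1 1
POP      : 1
DUP      : 1 1
SWAP     : 1 1
STORE 2  : 1
PUSH 2   : 1 2
OVER     : 1 2 1
NEG      : 1 2 -1
SUB      : 1 3
OVER     : 1 3 1
MUL      : 1 3
NEG      : 1 -3
POP      : 1
PUSH -31 : 1 -31
MUL      : -31
DUP      : -31 -31
OVER     : -31 -31 -31
MOD      : -31 0
OVER     : -31 0 -31
STORE 2  : -31 0
DUP      : -31 0 0
DUP      : -31 0 0 0
POP      : -31 0 0

-31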